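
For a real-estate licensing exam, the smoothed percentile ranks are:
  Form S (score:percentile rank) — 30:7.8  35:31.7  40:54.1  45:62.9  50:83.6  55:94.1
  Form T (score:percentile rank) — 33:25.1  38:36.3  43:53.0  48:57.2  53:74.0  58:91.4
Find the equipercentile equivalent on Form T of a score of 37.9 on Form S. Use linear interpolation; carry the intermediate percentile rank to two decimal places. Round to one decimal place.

40.5

PR of 37.9 on Form S: 31.7 + (37.9 − 35)/(40 − 35) × (54.1 − 31.7) = 44.69
On Form T, PR 44.69 falls between score 38 (PR 36.3) and 43 (PR 53.0).
Interpolate: 38 + (44.69 − 36.3)/(53.0 − 36.3) × (43 − 38) = 40.5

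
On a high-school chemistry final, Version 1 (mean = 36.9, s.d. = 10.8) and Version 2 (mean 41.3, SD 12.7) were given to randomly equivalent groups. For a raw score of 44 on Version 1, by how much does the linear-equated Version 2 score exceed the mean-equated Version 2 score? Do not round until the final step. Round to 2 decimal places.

1.25

Mean-equated: 44 + (41.3 − 36.9) = 48.40
Linear-equated: (12.7/10.8)(44 − 36.9) + 41.3 = 49.649
Difference = 49.649 − 48.40 = 1.25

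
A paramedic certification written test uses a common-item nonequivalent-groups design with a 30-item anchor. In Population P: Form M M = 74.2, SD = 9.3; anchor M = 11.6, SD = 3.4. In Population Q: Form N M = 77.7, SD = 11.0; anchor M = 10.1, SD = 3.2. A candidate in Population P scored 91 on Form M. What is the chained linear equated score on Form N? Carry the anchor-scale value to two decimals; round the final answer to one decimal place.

104.0

Form M → anchor (Population P): v = (3.4/9.3)(91 − 74.2) + 11.6 = 17.74
anchor → Form N (Population Q): y = (11.0/3.2)(17.74 − 10.1) + 77.7 = 104.0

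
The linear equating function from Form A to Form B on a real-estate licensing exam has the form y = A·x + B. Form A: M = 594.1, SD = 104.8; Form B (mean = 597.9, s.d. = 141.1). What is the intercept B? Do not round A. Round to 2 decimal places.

-201.98

A = SD_Y / SD_X = 141.1 / 104.8 = 1.346374
B = M_Y − A·M_X = 597.9 − 1.346374 × 594.1 = -201.98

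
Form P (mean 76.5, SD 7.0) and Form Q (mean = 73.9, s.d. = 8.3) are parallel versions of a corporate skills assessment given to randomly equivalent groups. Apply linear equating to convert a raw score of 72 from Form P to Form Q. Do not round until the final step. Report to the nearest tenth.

Linear equating: y = (SD_Y/SD_X)(x − M_X) + M_Y
y = (8.3/7.0)(72 − 76.5) + 73.9
y = 1.185714 × -4.5 + 73.9 = -5.3357 + 73.9 = 68.6

68.6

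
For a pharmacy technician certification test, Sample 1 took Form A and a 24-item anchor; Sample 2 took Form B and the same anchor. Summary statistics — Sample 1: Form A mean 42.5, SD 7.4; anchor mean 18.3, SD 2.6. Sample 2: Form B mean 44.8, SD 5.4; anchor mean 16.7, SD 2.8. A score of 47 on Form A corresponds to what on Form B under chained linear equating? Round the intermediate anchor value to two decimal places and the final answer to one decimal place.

50.9

Form A → anchor (Sample 1): v = (2.6/7.4)(47 − 42.5) + 18.3 = 19.88
anchor → Form B (Sample 2): y = (5.4/2.8)(19.88 − 16.7) + 44.8 = 50.9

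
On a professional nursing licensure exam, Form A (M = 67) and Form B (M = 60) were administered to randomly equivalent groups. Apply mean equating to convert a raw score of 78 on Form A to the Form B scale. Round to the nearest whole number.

71

Mean equating: y = x + (M_Y − M_X) = 78 + (60 − 67) = 71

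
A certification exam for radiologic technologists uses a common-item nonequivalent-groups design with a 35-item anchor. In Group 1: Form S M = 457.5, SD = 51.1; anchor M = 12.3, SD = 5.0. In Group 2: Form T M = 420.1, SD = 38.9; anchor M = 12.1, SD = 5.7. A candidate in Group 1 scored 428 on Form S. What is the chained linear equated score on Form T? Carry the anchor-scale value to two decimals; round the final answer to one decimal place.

Form S → anchor (Group 1): v = (5.0/51.1)(428 − 457.5) + 12.3 = 9.41
anchor → Form T (Group 2): y = (38.9/5.7)(9.41 − 12.1) + 420.1 = 401.7

401.7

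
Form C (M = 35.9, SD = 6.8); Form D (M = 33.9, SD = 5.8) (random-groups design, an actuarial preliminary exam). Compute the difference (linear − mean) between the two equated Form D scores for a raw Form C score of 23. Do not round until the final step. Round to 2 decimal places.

Mean-equated: 23 + (33.9 − 35.9) = 21.00
Linear-equated: (5.8/6.8)(23 − 35.9) + 33.9 = 22.897
Difference = 22.897 − 21.00 = 1.90

1.90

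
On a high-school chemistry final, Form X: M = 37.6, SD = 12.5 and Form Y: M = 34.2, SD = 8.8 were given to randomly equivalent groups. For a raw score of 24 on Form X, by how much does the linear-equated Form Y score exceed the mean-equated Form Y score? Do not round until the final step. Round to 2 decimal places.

4.03

Mean-equated: 24 + (34.2 − 37.6) = 20.60
Linear-equated: (8.8/12.5)(24 − 37.6) + 34.2 = 24.626
Difference = 24.626 − 20.60 = 4.03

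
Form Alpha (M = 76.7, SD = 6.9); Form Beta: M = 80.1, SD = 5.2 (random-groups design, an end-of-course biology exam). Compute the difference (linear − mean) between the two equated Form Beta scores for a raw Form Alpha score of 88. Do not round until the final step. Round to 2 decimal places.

-2.78

Mean-equated: 88 + (80.1 − 76.7) = 91.40
Linear-equated: (5.2/6.9)(88 − 76.7) + 80.1 = 88.616
Difference = 88.616 − 91.40 = -2.78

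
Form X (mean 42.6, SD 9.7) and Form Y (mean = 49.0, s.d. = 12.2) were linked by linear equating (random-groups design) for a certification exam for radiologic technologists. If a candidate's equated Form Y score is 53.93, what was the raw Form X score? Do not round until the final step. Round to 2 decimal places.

46.52

Invert y = (SD_Y/SD_X)(x − M_X) + M_Y:
x = (SD_X/SD_Y)(y − M_Y) + M_X = (9.7/12.2)(53.93 − 49.0) + 42.6
x = 0.795082 × 4.930 + 42.6 = 46.52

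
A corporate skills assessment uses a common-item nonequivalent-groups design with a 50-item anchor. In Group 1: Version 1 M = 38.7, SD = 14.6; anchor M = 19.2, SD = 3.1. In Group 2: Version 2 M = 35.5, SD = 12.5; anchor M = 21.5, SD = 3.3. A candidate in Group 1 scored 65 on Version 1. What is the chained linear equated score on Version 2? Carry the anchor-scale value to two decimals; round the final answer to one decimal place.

47.9

Version 1 → anchor (Group 1): v = (3.1/14.6)(65 − 38.7) + 19.2 = 24.78
anchor → Version 2 (Group 2): y = (12.5/3.3)(24.78 − 21.5) + 35.5 = 47.9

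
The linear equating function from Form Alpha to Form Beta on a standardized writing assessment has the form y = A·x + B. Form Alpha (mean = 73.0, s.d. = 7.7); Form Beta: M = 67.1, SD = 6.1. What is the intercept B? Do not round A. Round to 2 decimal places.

9.27

A = SD_Y / SD_X = 6.1 / 7.7 = 0.792208
B = M_Y − A·M_X = 67.1 − 0.792208 × 73.0 = 9.27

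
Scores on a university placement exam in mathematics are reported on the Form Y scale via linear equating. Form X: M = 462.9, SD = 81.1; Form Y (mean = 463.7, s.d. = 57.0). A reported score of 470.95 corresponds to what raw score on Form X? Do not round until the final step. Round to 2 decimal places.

Invert y = (SD_Y/SD_X)(x − M_X) + M_Y:
x = (SD_X/SD_Y)(y − M_Y) + M_X = (81.1/57.0)(470.95 − 463.7) + 462.9
x = 1.422807 × 7.250 + 462.9 = 473.22

473.22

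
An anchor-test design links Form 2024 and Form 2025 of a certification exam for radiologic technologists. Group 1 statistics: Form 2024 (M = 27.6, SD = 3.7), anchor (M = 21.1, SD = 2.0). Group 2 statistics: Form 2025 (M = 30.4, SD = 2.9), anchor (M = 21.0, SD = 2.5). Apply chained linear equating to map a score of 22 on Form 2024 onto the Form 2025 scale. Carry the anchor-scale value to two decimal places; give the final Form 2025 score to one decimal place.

Form 2024 → anchor (Group 1): v = (2.0/3.7)(22 − 27.6) + 21.1 = 18.07
anchor → Form 2025 (Group 2): y = (2.9/2.5)(18.07 − 21.0) + 30.4 = 27.0

27.0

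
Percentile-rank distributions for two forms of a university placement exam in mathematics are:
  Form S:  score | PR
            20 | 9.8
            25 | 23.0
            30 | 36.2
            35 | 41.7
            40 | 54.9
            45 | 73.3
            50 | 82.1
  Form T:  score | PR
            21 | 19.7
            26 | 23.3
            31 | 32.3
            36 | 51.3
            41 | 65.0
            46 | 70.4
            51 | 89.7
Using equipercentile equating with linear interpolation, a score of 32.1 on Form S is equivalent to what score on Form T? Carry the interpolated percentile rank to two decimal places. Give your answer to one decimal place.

32.6

PR of 32.1 on Form S: 36.2 + (32.1 − 30)/(35 − 30) × (41.7 − 36.2) = 38.51
On Form T, PR 38.51 falls between score 31 (PR 32.3) and 36 (PR 51.3).
Interpolate: 31 + (38.51 − 32.3)/(51.3 − 32.3) × (36 − 31) = 32.6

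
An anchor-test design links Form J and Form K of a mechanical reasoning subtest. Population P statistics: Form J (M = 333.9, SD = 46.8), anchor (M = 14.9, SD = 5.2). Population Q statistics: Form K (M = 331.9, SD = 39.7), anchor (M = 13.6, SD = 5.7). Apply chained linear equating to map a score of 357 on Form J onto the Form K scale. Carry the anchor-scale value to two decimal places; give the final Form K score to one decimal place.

358.9

Form J → anchor (Population P): v = (5.2/46.8)(357 − 333.9) + 14.9 = 17.47
anchor → Form K (Population Q): y = (39.7/5.7)(17.47 − 13.6) + 331.9 = 358.9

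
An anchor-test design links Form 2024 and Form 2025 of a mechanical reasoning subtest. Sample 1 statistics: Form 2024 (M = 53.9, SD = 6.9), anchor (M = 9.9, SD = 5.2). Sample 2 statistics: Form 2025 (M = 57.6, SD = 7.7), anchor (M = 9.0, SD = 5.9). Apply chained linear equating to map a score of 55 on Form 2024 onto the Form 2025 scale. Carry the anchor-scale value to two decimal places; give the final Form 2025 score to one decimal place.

59.9

Form 2024 → anchor (Sample 1): v = (5.2/6.9)(55 − 53.9) + 9.9 = 10.73
anchor → Form 2025 (Sample 2): y = (7.7/5.9)(10.73 − 9.0) + 57.6 = 59.9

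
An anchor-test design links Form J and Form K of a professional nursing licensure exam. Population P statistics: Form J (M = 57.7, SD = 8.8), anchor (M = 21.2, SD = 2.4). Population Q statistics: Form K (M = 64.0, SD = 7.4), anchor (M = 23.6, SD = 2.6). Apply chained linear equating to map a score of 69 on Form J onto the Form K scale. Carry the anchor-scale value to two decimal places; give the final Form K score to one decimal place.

65.9

Form J → anchor (Population P): v = (2.4/8.8)(69 − 57.7) + 21.2 = 24.28
anchor → Form K (Population Q): y = (7.4/2.6)(24.28 − 23.6) + 64.0 = 65.9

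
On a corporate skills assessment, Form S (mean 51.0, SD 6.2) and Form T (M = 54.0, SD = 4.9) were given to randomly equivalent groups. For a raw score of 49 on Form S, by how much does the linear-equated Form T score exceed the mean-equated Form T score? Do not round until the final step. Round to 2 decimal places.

0.42

Mean-equated: 49 + (54.0 − 51.0) = 52.00
Linear-equated: (4.9/6.2)(49 − 51.0) + 54.0 = 52.419
Difference = 52.419 − 52.00 = 0.42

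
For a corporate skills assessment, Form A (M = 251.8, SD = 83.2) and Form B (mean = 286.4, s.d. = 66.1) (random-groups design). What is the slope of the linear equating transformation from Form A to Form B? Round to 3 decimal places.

A = SD_Y / SD_X = 66.1 / 83.2 = 0.794

0.794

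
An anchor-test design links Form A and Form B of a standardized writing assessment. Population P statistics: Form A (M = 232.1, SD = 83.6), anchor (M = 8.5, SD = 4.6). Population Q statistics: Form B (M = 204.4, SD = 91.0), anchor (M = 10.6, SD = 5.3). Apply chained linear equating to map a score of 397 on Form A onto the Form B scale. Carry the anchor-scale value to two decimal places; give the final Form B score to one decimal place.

Form A → anchor (Population P): v = (4.6/83.6)(397 − 232.1) + 8.5 = 17.57
anchor → Form B (Population Q): y = (91.0/5.3)(17.57 − 10.6) + 204.4 = 324.1

324.1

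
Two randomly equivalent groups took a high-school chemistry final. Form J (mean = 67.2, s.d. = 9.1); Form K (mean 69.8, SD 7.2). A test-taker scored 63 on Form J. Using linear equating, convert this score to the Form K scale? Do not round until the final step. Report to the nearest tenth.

Linear equating: y = (SD_Y/SD_X)(x − M_X) + M_Y
y = (7.2/9.1)(63 − 67.2) + 69.8
y = 0.791209 × -4.2 + 69.8 = -3.3231 + 69.8 = 66.5

66.5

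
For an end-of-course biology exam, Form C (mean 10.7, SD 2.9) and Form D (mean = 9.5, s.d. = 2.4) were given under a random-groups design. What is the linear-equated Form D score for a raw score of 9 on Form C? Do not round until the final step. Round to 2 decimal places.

8.09

Linear equating: y = (SD_Y/SD_X)(x − M_X) + M_Y
y = (2.4/2.9)(9 − 10.7) + 9.5
y = 0.827586 × -1.7 + 9.5 = -1.4069 + 9.5 = 8.09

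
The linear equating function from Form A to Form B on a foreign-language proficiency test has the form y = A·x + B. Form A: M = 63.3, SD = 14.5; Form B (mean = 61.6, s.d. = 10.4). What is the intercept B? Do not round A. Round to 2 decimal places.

16.20

A = SD_Y / SD_X = 10.4 / 14.5 = 0.717241
B = M_Y − A·M_X = 61.6 − 0.717241 × 63.3 = 16.20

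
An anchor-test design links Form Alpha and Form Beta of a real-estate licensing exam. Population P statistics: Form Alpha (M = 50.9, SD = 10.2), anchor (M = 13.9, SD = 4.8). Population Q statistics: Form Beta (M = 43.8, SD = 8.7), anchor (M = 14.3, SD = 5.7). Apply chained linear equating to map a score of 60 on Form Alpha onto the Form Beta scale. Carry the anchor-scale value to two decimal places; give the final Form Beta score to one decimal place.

49.7

Form Alpha → anchor (Population P): v = (4.8/10.2)(60 − 50.9) + 13.9 = 18.18
anchor → Form Beta (Population Q): y = (8.7/5.7)(18.18 − 14.3) + 43.8 = 49.7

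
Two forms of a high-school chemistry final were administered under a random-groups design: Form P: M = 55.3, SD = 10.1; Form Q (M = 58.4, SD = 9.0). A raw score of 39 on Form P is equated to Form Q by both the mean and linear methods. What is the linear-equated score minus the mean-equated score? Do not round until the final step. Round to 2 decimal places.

Mean-equated: 39 + (58.4 − 55.3) = 42.10
Linear-equated: (9.0/10.1)(39 − 55.3) + 58.4 = 43.875
Difference = 43.875 − 42.10 = 1.78

1.78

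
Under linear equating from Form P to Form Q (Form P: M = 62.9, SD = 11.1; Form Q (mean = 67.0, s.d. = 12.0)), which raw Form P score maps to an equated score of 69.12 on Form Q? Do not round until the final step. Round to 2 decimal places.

64.86

Invert y = (SD_Y/SD_X)(x − M_X) + M_Y:
x = (SD_X/SD_Y)(y − M_Y) + M_X = (11.1/12.0)(69.12 − 67.0) + 62.9
x = 0.925000 × 2.120 + 62.9 = 64.86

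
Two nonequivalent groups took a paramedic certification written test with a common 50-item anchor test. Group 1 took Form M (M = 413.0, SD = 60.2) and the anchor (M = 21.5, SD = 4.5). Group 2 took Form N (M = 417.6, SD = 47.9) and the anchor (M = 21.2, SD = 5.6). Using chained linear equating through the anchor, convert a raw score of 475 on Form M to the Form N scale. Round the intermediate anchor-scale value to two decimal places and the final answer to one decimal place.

459.8

Form M → anchor (Group 1): v = (4.5/60.2)(475 − 413.0) + 21.5 = 26.13
anchor → Form N (Group 2): y = (47.9/5.6)(26.13 − 21.2) + 417.6 = 459.8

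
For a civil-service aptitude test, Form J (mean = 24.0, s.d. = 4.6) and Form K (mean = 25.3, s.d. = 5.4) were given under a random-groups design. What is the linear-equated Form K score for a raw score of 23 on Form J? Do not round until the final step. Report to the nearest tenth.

Linear equating: y = (SD_Y/SD_X)(x − M_X) + M_Y
y = (5.4/4.6)(23 − 24.0) + 25.3
y = 1.173913 × -1.0 + 25.3 = -1.1739 + 25.3 = 24.1

24.1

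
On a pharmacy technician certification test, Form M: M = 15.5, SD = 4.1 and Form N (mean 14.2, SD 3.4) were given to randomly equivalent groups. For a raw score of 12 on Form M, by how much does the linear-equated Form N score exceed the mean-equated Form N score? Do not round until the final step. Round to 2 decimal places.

Mean-equated: 12 + (14.2 − 15.5) = 10.70
Linear-equated: (3.4/4.1)(12 − 15.5) + 14.2 = 11.298
Difference = 11.298 − 10.70 = 0.60

0.60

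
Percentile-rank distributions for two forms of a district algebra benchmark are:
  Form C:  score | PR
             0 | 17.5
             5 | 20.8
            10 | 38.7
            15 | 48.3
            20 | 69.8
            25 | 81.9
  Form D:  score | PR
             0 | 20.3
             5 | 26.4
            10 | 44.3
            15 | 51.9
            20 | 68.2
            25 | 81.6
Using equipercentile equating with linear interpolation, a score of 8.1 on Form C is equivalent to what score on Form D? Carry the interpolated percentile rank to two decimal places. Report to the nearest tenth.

PR of 8.1 on Form C: 20.8 + (8.1 − 5)/(10 − 5) × (38.7 − 20.8) = 31.90
On Form D, PR 31.90 falls between score 5 (PR 26.4) and 10 (PR 44.3).
Interpolate: 5 + (31.90 − 26.4)/(44.3 − 26.4) × (10 − 5) = 6.5

6.5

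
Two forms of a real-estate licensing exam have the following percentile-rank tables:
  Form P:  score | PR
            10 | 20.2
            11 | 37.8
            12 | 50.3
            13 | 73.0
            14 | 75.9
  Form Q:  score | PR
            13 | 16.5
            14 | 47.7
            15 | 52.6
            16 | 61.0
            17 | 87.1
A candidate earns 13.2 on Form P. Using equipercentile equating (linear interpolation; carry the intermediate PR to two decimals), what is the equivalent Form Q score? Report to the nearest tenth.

PR of 13.2 on Form P: 73.0 + (13.2 − 13)/(14 − 13) × (75.9 − 73.0) = 73.58
On Form Q, PR 73.58 falls between score 16 (PR 61.0) and 17 (PR 87.1).
Interpolate: 16 + (73.58 − 61.0)/(87.1 − 61.0) × (17 − 16) = 16.5

16.5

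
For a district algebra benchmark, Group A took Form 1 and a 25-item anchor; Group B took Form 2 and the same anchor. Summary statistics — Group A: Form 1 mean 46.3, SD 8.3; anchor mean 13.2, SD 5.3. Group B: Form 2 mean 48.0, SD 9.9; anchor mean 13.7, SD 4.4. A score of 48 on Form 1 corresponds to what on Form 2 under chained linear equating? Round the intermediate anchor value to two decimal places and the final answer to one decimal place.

Form 1 → anchor (Group A): v = (5.3/8.3)(48 − 46.3) + 13.2 = 14.29
anchor → Form 2 (Group B): y = (9.9/4.4)(14.29 − 13.7) + 48.0 = 49.3

49.3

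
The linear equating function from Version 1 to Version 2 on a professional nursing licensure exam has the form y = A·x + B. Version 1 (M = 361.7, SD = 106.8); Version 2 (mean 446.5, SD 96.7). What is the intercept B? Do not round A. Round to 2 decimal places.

119.01

A = SD_Y / SD_X = 96.7 / 106.8 = 0.905431
B = M_Y − A·M_X = 446.5 − 0.905431 × 361.7 = 119.01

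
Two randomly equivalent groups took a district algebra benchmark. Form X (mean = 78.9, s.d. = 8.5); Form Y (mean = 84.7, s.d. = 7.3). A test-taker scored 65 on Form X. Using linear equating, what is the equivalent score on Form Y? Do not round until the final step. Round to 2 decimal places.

72.76

Linear equating: y = (SD_Y/SD_X)(x − M_X) + M_Y
y = (7.3/8.5)(65 − 78.9) + 84.7
y = 0.858824 × -13.9 + 84.7 = -11.9376 + 84.7 = 72.76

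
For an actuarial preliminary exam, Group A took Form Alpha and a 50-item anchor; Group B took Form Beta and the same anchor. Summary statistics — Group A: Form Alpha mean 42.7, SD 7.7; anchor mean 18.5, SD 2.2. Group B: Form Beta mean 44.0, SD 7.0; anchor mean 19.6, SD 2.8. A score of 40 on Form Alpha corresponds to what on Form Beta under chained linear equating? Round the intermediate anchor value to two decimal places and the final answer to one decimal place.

Form Alpha → anchor (Group A): v = (2.2/7.7)(40 − 42.7) + 18.5 = 17.73
anchor → Form Beta (Group B): y = (7.0/2.8)(17.73 − 19.6) + 44.0 = 39.3

39.3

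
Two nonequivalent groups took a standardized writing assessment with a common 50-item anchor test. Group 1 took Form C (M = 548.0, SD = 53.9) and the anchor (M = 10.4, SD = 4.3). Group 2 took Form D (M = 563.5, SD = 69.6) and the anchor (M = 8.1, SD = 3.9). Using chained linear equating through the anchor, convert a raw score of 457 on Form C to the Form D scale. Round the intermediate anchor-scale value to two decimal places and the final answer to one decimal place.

Form C → anchor (Group 1): v = (4.3/53.9)(457 − 548.0) + 10.4 = 3.14
anchor → Form D (Group 2): y = (69.6/3.9)(3.14 − 8.1) + 563.5 = 475.0

475.0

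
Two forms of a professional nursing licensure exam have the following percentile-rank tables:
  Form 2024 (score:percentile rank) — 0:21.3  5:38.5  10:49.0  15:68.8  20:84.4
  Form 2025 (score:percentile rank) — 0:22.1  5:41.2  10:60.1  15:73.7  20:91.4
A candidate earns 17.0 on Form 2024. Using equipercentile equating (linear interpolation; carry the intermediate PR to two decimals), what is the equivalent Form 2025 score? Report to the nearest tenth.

PR of 17.0 on Form 2024: 68.8 + (17.0 − 15)/(20 − 15) × (84.4 − 68.8) = 75.04
On Form 2025, PR 75.04 falls between score 15 (PR 73.7) and 20 (PR 91.4).
Interpolate: 15 + (75.04 − 73.7)/(91.4 − 73.7) × (20 − 15) = 15.4

15.4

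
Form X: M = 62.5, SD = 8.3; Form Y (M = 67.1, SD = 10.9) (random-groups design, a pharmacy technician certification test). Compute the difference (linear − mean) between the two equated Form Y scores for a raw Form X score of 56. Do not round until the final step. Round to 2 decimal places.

Mean-equated: 56 + (67.1 − 62.5) = 60.60
Linear-equated: (10.9/8.3)(56 − 62.5) + 67.1 = 58.564
Difference = 58.564 − 60.60 = -2.04

-2.04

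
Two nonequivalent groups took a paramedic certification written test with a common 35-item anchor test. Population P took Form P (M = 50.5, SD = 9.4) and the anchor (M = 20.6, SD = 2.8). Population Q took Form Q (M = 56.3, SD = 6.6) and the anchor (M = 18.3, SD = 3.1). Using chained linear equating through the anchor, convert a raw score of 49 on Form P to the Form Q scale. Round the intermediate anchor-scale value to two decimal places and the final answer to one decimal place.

Form P → anchor (Population P): v = (2.8/9.4)(49 − 50.5) + 20.6 = 20.15
anchor → Form Q (Population Q): y = (6.6/3.1)(20.15 − 18.3) + 56.3 = 60.2

60.2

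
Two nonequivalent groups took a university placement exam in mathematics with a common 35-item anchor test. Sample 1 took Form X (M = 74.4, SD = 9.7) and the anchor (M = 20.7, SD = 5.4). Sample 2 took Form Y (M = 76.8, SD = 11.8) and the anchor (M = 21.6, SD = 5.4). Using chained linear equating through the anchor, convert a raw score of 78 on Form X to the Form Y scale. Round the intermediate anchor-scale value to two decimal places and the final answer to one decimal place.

Form X → anchor (Sample 1): v = (5.4/9.7)(78 − 74.4) + 20.7 = 22.70
anchor → Form Y (Sample 2): y = (11.8/5.4)(22.70 − 21.6) + 76.8 = 79.2

79.2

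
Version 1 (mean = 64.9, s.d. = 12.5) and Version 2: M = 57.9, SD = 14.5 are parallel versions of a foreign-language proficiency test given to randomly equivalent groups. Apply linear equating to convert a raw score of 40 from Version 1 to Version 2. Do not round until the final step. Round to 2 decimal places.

29.02

Linear equating: y = (SD_Y/SD_X)(x − M_X) + M_Y
y = (14.5/12.5)(40 − 64.9) + 57.9
y = 1.160000 × -24.9 + 57.9 = -28.8840 + 57.9 = 29.02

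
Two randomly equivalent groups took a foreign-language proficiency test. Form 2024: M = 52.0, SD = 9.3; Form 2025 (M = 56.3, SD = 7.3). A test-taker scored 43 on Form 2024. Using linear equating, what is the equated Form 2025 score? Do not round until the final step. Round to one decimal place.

49.2

Linear equating: y = (SD_Y/SD_X)(x − M_X) + M_Y
y = (7.3/9.3)(43 − 52.0) + 56.3
y = 0.784946 × -9.0 + 56.3 = -7.0645 + 56.3 = 49.2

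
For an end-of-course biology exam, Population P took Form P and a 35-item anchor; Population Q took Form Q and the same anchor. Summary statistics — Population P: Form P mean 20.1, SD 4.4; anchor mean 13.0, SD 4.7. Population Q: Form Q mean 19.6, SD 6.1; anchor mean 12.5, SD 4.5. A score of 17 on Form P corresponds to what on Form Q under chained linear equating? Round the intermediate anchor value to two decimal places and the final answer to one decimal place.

15.8

Form P → anchor (Population P): v = (4.7/4.4)(17 − 20.1) + 13.0 = 9.69
anchor → Form Q (Population Q): y = (6.1/4.5)(9.69 − 12.5) + 19.6 = 15.8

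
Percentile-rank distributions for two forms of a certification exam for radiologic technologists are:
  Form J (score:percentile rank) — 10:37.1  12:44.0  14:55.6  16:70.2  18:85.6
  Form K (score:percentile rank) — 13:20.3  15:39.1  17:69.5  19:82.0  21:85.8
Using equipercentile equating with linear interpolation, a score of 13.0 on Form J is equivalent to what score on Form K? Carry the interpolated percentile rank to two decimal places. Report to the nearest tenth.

15.7

PR of 13.0 on Form J: 44.0 + (13.0 − 12)/(14 − 12) × (55.6 − 44.0) = 49.80
On Form K, PR 49.80 falls between score 15 (PR 39.1) and 17 (PR 69.5).
Interpolate: 15 + (49.80 − 39.1)/(69.5 − 39.1) × (17 − 15) = 15.7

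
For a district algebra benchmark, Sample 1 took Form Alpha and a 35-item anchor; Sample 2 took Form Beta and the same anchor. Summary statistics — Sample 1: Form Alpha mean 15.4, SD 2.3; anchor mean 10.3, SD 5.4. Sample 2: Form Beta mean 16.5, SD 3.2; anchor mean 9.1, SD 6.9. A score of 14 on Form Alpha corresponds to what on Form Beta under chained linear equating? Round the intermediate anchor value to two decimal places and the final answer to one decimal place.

15.5

Form Alpha → anchor (Sample 1): v = (5.4/2.3)(14 − 15.4) + 10.3 = 7.01
anchor → Form Beta (Sample 2): y = (3.2/6.9)(7.01 − 9.1) + 16.5 = 15.5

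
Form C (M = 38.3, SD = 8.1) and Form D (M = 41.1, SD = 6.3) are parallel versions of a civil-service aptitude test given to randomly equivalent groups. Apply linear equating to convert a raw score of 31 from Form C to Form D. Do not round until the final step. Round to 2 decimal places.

35.42

Linear equating: y = (SD_Y/SD_X)(x − M_X) + M_Y
y = (6.3/8.1)(31 − 38.3) + 41.1
y = 0.777778 × -7.3 + 41.1 = -5.6778 + 41.1 = 35.42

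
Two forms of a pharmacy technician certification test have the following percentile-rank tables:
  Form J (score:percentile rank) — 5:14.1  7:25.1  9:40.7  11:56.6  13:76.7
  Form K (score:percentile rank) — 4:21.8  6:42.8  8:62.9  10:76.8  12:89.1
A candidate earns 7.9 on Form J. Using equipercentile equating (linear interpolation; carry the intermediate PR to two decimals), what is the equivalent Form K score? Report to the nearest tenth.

PR of 7.9 on Form J: 25.1 + (7.9 − 7)/(9 − 7) × (40.7 − 25.1) = 32.12
On Form K, PR 32.12 falls between score 4 (PR 21.8) and 6 (PR 42.8).
Interpolate: 4 + (32.12 − 21.8)/(42.8 − 21.8) × (6 − 4) = 5.0

5.0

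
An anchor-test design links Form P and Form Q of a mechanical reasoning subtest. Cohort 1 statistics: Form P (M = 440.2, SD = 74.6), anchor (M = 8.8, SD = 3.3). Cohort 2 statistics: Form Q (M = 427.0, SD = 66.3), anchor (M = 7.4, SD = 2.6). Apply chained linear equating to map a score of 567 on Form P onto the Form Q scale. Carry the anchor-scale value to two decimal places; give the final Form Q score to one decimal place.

Form P → anchor (Cohort 1): v = (3.3/74.6)(567 − 440.2) + 8.8 = 14.41
anchor → Form Q (Cohort 2): y = (66.3/2.6)(14.41 − 7.4) + 427.0 = 605.8

605.8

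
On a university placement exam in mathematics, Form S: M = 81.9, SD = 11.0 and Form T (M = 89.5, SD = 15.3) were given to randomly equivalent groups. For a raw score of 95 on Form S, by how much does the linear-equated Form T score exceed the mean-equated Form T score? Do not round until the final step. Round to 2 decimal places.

5.12

Mean-equated: 95 + (89.5 − 81.9) = 102.60
Linear-equated: (15.3/11.0)(95 − 81.9) + 89.5 = 107.721
Difference = 107.721 − 102.60 = 5.12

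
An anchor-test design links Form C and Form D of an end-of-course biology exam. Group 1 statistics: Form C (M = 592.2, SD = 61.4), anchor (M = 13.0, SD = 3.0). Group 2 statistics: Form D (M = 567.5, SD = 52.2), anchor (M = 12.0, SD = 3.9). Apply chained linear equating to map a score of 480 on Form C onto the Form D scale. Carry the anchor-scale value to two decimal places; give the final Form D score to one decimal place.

Form C → anchor (Group 1): v = (3.0/61.4)(480 − 592.2) + 13.0 = 7.52
anchor → Form D (Group 2): y = (52.2/3.9)(7.52 − 12.0) + 567.5 = 507.5

507.5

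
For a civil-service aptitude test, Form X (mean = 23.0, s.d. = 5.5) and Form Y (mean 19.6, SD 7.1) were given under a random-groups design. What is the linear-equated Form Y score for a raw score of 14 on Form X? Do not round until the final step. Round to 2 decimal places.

Linear equating: y = (SD_Y/SD_X)(x − M_X) + M_Y
y = (7.1/5.5)(14 − 23.0) + 19.6
y = 1.290909 × -9.0 + 19.6 = -11.6182 + 19.6 = 7.98

7.98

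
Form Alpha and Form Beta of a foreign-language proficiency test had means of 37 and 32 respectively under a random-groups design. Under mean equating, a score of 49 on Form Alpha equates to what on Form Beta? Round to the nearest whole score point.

Mean equating: y = x + (M_Y − M_X) = 49 + (32 − 37) = 44

44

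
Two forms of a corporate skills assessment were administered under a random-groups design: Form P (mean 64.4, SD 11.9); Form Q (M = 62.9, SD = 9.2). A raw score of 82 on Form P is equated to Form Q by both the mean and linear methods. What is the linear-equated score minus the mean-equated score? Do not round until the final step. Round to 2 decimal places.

-3.99

Mean-equated: 82 + (62.9 − 64.4) = 80.50
Linear-equated: (9.2/11.9)(82 − 64.4) + 62.9 = 76.507
Difference = 76.507 − 80.50 = -3.99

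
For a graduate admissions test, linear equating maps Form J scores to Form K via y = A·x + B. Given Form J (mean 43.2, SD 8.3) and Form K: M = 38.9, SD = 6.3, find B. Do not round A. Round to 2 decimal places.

A = SD_Y / SD_X = 6.3 / 8.3 = 0.759036
B = M_Y − A·M_X = 38.9 − 0.759036 × 43.2 = 6.11

6.11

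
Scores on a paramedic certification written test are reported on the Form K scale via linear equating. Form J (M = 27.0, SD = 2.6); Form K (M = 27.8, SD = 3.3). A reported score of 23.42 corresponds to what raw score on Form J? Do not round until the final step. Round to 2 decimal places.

Invert y = (SD_Y/SD_X)(x − M_X) + M_Y:
x = (SD_X/SD_Y)(y − M_Y) + M_X = (2.6/3.3)(23.42 − 27.8) + 27.0
x = 0.787879 × -4.380 + 27.0 = 23.55

23.55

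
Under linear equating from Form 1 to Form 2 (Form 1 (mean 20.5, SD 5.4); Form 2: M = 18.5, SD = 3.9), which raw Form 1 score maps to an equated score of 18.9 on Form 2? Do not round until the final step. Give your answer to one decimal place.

Invert y = (SD_Y/SD_X)(x − M_X) + M_Y:
x = (SD_X/SD_Y)(y − M_Y) + M_X = (5.4/3.9)(18.9 − 18.5) + 20.5
x = 1.384615 × 0.400 + 20.5 = 21.1

21.1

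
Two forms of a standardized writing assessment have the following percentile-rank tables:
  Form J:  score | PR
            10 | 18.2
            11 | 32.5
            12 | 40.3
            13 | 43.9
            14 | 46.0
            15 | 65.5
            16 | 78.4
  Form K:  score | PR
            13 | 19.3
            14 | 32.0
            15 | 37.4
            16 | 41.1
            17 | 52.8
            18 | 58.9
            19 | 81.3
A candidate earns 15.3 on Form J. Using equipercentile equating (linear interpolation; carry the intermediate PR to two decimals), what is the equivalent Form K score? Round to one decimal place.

PR of 15.3 on Form J: 65.5 + (15.3 − 15)/(16 − 15) × (78.4 − 65.5) = 69.37
On Form K, PR 69.37 falls between score 18 (PR 58.9) and 19 (PR 81.3).
Interpolate: 18 + (69.37 − 58.9)/(81.3 − 58.9) × (19 − 18) = 18.5

18.5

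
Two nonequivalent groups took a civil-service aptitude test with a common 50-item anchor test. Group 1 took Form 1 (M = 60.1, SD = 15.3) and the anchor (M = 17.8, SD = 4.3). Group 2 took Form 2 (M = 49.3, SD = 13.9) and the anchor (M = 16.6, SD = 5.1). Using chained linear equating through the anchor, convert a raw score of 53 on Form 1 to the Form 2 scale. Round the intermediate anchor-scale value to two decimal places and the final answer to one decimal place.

47.1

Form 1 → anchor (Group 1): v = (4.3/15.3)(53 − 60.1) + 17.8 = 15.80
anchor → Form 2 (Group 2): y = (13.9/5.1)(15.80 − 16.6) + 49.3 = 47.1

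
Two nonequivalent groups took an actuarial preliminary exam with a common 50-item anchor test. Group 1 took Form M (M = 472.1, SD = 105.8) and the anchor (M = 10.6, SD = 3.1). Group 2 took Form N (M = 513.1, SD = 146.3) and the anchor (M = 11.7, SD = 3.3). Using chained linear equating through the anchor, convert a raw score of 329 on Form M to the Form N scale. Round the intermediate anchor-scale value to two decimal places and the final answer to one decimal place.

278.6

Form M → anchor (Group 1): v = (3.1/105.8)(329 − 472.1) + 10.6 = 6.41
anchor → Form N (Group 2): y = (146.3/3.3)(6.41 − 11.7) + 513.1 = 278.6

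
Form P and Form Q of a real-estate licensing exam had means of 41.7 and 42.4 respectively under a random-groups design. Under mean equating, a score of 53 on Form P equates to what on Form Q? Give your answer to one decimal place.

Mean equating: y = x + (M_Y − M_X) = 53 + (42.4 − 41.7) = 53.7

53.7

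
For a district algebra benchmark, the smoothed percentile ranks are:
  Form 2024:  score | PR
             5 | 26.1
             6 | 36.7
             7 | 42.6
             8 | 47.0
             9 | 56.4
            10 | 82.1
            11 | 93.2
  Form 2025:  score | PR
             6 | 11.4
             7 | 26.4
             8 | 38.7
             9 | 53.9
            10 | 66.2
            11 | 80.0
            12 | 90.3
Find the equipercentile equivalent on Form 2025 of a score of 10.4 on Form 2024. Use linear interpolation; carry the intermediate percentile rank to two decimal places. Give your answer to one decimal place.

11.6

PR of 10.4 on Form 2024: 82.1 + (10.4 − 10)/(11 − 10) × (93.2 − 82.1) = 86.54
On Form 2025, PR 86.54 falls between score 11 (PR 80.0) and 12 (PR 90.3).
Interpolate: 11 + (86.54 − 80.0)/(90.3 − 80.0) × (12 − 11) = 11.6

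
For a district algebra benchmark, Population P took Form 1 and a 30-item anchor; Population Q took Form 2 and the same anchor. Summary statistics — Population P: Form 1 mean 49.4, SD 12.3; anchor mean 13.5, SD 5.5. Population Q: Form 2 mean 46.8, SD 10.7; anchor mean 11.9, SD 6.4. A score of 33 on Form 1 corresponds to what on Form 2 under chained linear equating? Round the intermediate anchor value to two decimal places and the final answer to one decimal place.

Form 1 → anchor (Population P): v = (5.5/12.3)(33 − 49.4) + 13.5 = 6.17
anchor → Form 2 (Population Q): y = (10.7/6.4)(6.17 − 11.9) + 46.8 = 37.2

37.2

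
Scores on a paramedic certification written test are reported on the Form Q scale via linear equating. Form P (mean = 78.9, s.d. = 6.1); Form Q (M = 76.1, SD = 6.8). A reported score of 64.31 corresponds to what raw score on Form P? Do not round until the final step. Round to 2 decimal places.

Invert y = (SD_Y/SD_X)(x − M_X) + M_Y:
x = (SD_X/SD_Y)(y − M_Y) + M_X = (6.1/6.8)(64.31 − 76.1) + 78.9
x = 0.897059 × -11.790 + 78.9 = 68.32

68.32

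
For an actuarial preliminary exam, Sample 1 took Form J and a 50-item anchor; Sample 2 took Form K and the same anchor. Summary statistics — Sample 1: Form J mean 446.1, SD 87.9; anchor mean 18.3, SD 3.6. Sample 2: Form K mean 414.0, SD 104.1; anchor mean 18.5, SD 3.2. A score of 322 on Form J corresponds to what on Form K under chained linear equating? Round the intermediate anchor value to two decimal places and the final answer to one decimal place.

242.2

Form J → anchor (Sample 1): v = (3.6/87.9)(322 − 446.1) + 18.3 = 13.22
anchor → Form K (Sample 2): y = (104.1/3.2)(13.22 − 18.5) + 414.0 = 242.2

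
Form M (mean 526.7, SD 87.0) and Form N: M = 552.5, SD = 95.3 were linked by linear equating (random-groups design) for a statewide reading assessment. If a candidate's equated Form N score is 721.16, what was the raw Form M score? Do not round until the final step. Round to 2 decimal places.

Invert y = (SD_Y/SD_X)(x − M_X) + M_Y:
x = (SD_X/SD_Y)(y − M_Y) + M_X = (87.0/95.3)(721.16 − 552.5) + 526.7
x = 0.912907 × 168.660 + 526.7 = 680.67

680.67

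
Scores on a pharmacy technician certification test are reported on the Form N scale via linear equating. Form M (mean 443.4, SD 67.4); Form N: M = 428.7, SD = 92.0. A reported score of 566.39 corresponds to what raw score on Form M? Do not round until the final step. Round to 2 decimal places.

544.27

Invert y = (SD_Y/SD_X)(x − M_X) + M_Y:
x = (SD_X/SD_Y)(y − M_Y) + M_X = (67.4/92.0)(566.39 − 428.7) + 443.4
x = 0.732609 × 137.690 + 443.4 = 544.27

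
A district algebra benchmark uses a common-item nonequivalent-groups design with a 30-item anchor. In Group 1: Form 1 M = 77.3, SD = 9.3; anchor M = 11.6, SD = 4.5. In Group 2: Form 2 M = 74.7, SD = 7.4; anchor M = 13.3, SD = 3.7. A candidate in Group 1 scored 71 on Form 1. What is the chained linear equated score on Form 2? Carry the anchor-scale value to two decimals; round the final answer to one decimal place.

Form 1 → anchor (Group 1): v = (4.5/9.3)(71 − 77.3) + 11.6 = 8.55
anchor → Form 2 (Group 2): y = (7.4/3.7)(8.55 − 13.3) + 74.7 = 65.2

65.2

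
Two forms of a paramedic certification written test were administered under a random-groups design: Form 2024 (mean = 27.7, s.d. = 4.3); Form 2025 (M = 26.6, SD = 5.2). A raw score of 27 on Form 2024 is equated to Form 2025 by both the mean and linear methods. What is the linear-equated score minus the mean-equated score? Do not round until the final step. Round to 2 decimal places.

Mean-equated: 27 + (26.6 − 27.7) = 25.90
Linear-equated: (5.2/4.3)(27 − 27.7) + 26.6 = 25.753
Difference = 25.753 − 25.90 = -0.15

-0.15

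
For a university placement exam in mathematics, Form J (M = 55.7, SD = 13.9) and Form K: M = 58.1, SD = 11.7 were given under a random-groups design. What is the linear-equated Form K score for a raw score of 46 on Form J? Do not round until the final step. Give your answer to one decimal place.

Linear equating: y = (SD_Y/SD_X)(x − M_X) + M_Y
y = (11.7/13.9)(46 − 55.7) + 58.1
y = 0.841727 × -9.7 + 58.1 = -8.1647 + 58.1 = 49.9

49.9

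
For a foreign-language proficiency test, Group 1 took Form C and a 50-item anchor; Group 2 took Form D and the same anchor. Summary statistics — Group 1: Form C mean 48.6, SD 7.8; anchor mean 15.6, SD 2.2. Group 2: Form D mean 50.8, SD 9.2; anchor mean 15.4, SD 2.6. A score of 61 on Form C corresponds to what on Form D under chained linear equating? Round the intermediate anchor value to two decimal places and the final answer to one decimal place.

Form C → anchor (Group 1): v = (2.2/7.8)(61 − 48.6) + 15.6 = 19.10
anchor → Form D (Group 2): y = (9.2/2.6)(19.10 − 15.4) + 50.8 = 63.9

63.9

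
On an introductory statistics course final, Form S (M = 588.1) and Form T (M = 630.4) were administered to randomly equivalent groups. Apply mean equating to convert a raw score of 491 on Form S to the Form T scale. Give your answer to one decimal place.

Mean equating: y = x + (M_Y − M_X) = 491 + (630.4 − 588.1) = 533.3

533.3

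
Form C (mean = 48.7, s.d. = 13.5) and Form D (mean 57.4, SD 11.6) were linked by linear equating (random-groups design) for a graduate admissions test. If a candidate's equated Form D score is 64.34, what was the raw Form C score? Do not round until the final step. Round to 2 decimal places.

Invert y = (SD_Y/SD_X)(x − M_X) + M_Y:
x = (SD_X/SD_Y)(y − M_Y) + M_X = (13.5/11.6)(64.34 − 57.4) + 48.7
x = 1.163793 × 6.940 + 48.7 = 56.78

56.78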